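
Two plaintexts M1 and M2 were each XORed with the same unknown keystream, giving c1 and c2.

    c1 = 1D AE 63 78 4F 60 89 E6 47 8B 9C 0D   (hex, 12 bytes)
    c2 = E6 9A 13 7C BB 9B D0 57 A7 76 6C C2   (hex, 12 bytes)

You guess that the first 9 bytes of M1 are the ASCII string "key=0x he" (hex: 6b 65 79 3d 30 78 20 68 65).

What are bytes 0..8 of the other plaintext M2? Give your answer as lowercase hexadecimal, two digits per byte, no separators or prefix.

First, c1 ⊕ c2 = (M1 ⊕ K) ⊕ (M2 ⊕ K) = M1 ⊕ M2, so the key drops out. Then M2 = (M1 ⊕ M2) ⊕ M1 over the first 9 bytes.
byte 0: (1d xor e6) xor 6b = fb xor 6b = 90
byte 1: (ae xor 9a) xor 65 = 34 xor 65 = 51
byte 2: (63 xor 13) xor 79 = 70 xor 79 = 09
byte 3: (78 xor 7c) xor 3d = 04 xor 3d = 39
byte 4: (4f xor bb) xor 30 = f4 xor 30 = c4
byte 5: (60 xor 9b) xor 78 = fb xor 78 = 83
byte 6: (89 xor d0) xor 20 = 59 xor 20 = 79
byte 7: (e6 xor 57) xor 68 = b1 xor 68 = d9
byte 8: (47 xor a7) xor 65 = e0 xor 65 = 85

90510939c48379d985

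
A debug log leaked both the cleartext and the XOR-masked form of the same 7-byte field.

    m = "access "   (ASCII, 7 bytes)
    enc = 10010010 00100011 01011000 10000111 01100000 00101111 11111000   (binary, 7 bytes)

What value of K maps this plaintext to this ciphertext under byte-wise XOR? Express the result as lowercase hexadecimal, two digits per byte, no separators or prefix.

Since enc = m ⊕ K, XORing both sides with m gives K = m ⊕ enc.
61 xor 92 = f3
63 xor 23 = 40
63 xor 58 = 3b
65 xor 87 = e2
73 xor 60 = 13
73 xor 2f = 5c
20 xor f8 = d8

f3403be2135cd8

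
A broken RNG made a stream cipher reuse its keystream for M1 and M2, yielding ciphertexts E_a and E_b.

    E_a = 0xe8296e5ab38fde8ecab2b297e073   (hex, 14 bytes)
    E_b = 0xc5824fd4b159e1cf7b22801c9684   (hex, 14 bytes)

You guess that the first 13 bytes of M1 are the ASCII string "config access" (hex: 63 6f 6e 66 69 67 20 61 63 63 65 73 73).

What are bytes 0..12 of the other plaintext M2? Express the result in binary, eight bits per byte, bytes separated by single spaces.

01001110 11000100 01001111 11101000 01101011 10110001 00011111 00100000 11010010 11110011 01010111 11111000 00000101

First, E_a ⊕ E_b = (M1 ⊕ K) ⊕ (M2 ⊕ K) = M1 ⊕ M2, so the key drops out. Then M2 = (M1 ⊕ M2) ⊕ M1 over the first 13 bytes.
byte 0: (e8 xor c5) xor 63 = 2d xor 63 = 4e
byte 1: (29 xor 82) xor 6f = ab xor 6f = c4
byte 2: (6e xor 4f) xor 6e = 21 xor 6e = 4f
byte 3: (5a xor d4) xor 66 = 8e xor 66 = e8
byte 4: (b3 xor b1) xor 69 = 02 xor 69 = 6b
byte 5: (8f xor 59) xor 67 = d6 xor 67 = b1
byte 6: (de xor e1) xor 20 = 3f xor 20 = 1f
byte 7: (8e xor cf) xor 61 = 41 xor 61 = 20
byte 8: (ca xor 7b) xor 63 = b1 xor 63 = d2
byte 9: (b2 xor 22) xor 63 = 90 xor 63 = f3
byte 10: (b2 xor 80) xor 65 = 32 xor 65 = 57
byte 11: (97 xor 1c) xor 73 = 8b xor 73 = f8
byte 12: (e0 xor 96) xor 73 = 76 xor 73 = 05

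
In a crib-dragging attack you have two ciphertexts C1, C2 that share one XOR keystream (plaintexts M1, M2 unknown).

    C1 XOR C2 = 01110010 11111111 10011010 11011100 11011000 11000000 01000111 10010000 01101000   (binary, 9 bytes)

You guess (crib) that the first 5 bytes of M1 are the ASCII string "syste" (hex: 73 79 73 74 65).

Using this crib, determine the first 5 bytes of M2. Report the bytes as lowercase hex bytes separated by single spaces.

Since C1 ⊕ C2 = M1 ⊕ M2, XORing with the guessed M1 bytes yields the corresponding M2 bytes: M2 = (C1 ⊕ C2) ⊕ M1.
byte 0: 72 xor 73 = 01
byte 1: ff xor 79 = 86
byte 2: 9a xor 73 = e9
byte 3: dc xor 74 = a8
byte 4: d8 xor 65 = bd

01 86 e9 a8 bd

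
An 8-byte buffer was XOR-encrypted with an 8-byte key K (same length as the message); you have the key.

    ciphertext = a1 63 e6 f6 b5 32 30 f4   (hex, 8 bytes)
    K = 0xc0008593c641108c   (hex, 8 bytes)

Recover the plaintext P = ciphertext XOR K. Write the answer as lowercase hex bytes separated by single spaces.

XOR is its own inverse, so applying the key byte-wise gives the result directly.
a1 XOR c0 = 61
63 XOR 00 = 63
e6 XOR 85 = 63
f6 XOR 93 = 65
b5 XOR c6 = 73
32 XOR 41 = 73
30 XOR 10 = 20
f4 XOR 8c = 78

61 63 63 65 73 73 20 78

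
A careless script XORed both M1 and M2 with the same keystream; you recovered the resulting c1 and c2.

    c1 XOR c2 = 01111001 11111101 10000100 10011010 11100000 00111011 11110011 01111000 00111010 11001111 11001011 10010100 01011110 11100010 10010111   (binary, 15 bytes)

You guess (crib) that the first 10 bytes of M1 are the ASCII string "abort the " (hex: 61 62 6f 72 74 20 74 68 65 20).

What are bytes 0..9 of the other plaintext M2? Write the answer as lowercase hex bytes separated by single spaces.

Since c1 ⊕ c2 = M1 ⊕ M2, XORing with the guessed M1 bytes yields the corresponding M2 bytes: M2 = (c1 ⊕ c2) ⊕ M1.
79 ^ 61 = 18
fd ^ 62 = 9f
84 ^ 6f = eb
9a ^ 72 = e8
e0 ^ 74 = 94
3b ^ 20 = 1b
f3 ^ 74 = 87
78 ^ 68 = 10
3a ^ 65 = 5f
cf ^ 20 = ef

18 9f eb e8 94 1b 87 10 5f ef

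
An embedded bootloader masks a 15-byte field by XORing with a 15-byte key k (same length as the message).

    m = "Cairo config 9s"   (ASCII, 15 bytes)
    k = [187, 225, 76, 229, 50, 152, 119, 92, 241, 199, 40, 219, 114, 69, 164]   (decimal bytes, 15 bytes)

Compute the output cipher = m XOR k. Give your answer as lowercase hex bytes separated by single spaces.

43 ^ bb = f8
61 ^ e1 = 80
69 ^ 4c = 25
72 ^ e5 = 97
6f ^ 32 = 5d
20 ^ 98 = b8
63 ^ 77 = 14
6f ^ 5c = 33
6e ^ f1 = 9f
66 ^ c7 = a1
69 ^ 28 = 41
67 ^ db = bc
20 ^ 72 = 52
39 ^ 45 = 7c
73 ^ a4 = d7

f8 80 25 97 5d b8 14 33 9f a1 41 bc 52 7c d7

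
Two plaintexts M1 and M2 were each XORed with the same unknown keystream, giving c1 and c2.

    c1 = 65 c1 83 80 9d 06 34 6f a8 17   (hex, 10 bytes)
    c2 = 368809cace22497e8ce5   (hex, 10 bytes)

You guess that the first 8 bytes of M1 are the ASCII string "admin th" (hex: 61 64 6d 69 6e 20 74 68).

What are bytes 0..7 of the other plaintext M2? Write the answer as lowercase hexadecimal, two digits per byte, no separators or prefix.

First, c1 ⊕ c2 = (M1 ⊕ K) ⊕ (M2 ⊕ K) = M1 ⊕ M2, so the key drops out. Then M2 = (M1 ⊕ M2) ⊕ M1 over the first 8 bytes.
byte 0: (65 xor 36) xor 61 = 53 xor 61 = 32
byte 1: (c1 xor 88) xor 64 = 49 xor 64 = 2d
byte 2: (83 xor 09) xor 6d = 8a xor 6d = e7
byte 3: (80 xor ca) xor 69 = 4a xor 69 = 23
byte 4: (9d xor ce) xor 6e = 53 xor 6e = 3d
byte 5: (06 xor 22) xor 20 = 24 xor 20 = 04
byte 6: (34 xor 49) xor 74 = 7d xor 74 = 09
byte 7: (6f xor 7e) xor 68 = 11 xor 68 = 79

322de7233d040979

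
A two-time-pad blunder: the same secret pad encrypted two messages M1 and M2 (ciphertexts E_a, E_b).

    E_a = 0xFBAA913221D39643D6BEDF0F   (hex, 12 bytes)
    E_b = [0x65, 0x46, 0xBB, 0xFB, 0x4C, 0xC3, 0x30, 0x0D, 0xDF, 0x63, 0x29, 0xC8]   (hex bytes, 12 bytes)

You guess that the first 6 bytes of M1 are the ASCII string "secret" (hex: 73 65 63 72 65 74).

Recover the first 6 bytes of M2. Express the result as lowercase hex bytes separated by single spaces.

First, E_a ⊕ E_b = (M1 ⊕ K) ⊕ (M2 ⊕ K) = M1 ⊕ M2, so the key drops out. Then M2 = (M1 ⊕ M2) ⊕ M1 over the first 6 bytes.
byte 0: (fb xor 65) xor 73 = 9e xor 73 = ed
byte 1: (aa xor 46) xor 65 = ec xor 65 = 89
byte 2: (91 xor bb) xor 63 = 2a xor 63 = 49
byte 3: (32 xor fb) xor 72 = c9 xor 72 = bb
byte 4: (21 xor 4c) xor 65 = 6d xor 65 = 08
byte 5: (d3 xor c3) xor 74 = 10 xor 74 = 64

ed 89 49 bb 08 64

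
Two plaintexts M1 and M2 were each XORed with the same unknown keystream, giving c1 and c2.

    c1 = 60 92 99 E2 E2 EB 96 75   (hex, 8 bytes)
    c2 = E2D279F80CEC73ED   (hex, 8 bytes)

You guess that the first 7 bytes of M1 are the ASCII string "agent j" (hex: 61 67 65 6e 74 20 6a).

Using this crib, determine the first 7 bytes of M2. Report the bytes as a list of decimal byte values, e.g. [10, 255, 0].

[227, 39, 133, 116, 154, 39, 143]

First, c1 ⊕ c2 = (M1 ⊕ K) ⊕ (M2 ⊕ K) = M1 ⊕ M2, so the key drops out. Then M2 = (M1 ⊕ M2) ⊕ M1 over the first 7 bytes.
byte 0: (60 ^ e2) ^ 61 = 82 ^ 61 = e3
byte 1: (92 ^ d2) ^ 67 = 40 ^ 67 = 27
byte 2: (99 ^ 79) ^ 65 = e0 ^ 65 = 85
byte 3: (e2 ^ f8) ^ 6e = 1a ^ 6e = 74
byte 4: (e2 ^ 0c) ^ 74 = ee ^ 74 = 9a
byte 5: (eb ^ ec) ^ 20 = 07 ^ 20 = 27
byte 6: (96 ^ 73) ^ 6a = e5 ^ 6a = 8f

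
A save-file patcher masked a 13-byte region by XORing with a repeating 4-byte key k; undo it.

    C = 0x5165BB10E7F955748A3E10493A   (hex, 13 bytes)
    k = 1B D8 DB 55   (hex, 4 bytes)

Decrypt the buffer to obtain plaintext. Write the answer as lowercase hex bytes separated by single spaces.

4a bd 60 45 fc 21 8e 21 91 e6 cb 1c 21

The 4-byte key repeats, so the effective keystream is 1b d8 db 55 1b d8 db 55 1b d8 db 55 1b.
byte 0: 51 ^ 1b = 4a
byte 1: 65 ^ d8 = bd
byte 2: bb ^ db = 60
byte 3: 10 ^ 55 = 45
byte 4: e7 ^ 1b = fc
byte 5: f9 ^ d8 = 21
byte 6: 55 ^ db = 8e
byte 7: 74 ^ 55 = 21
byte 8: 8a ^ 1b = 91
byte 9: 3e ^ d8 = e6
byte 10: 10 ^ db = cb
byte 11: 49 ^ 55 = 1c
byte 12: 3a ^ 1b = 21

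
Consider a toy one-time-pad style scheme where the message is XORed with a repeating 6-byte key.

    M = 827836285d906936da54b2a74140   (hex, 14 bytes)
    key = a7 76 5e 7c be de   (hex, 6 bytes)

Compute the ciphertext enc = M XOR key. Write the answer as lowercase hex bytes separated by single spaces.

The 6-byte key repeats, so the effective keystream is a7 76 5e 7c be de a7 76 5e 7c be de a7 76.
byte 0: 82 ^ a7 = 25
byte 1: 78 ^ 76 = 0e
byte 2: 36 ^ 5e = 68
byte 3: 28 ^ 7c = 54
byte 4: 5d ^ be = e3
byte 5: 90 ^ de = 4e
byte 6: 69 ^ a7 = ce
byte 7: 36 ^ 76 = 40
byte 8: da ^ 5e = 84
byte 9: 54 ^ 7c = 28
byte 10: b2 ^ be = 0c
byte 11: a7 ^ de = 79
byte 12: 41 ^ a7 = e6
byte 13: 40 ^ 76 = 36

25 0e 68 54 e3 4e ce 40 84 28 0c 79 e6 36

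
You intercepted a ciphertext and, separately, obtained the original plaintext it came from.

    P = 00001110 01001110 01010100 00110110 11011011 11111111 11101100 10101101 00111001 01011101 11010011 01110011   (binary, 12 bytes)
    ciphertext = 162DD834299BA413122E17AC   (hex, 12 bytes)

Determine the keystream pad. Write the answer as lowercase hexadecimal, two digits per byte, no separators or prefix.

18638c02f26448be2b73c4df

Since ciphertext = P ⊕ pad, XORing both sides with P gives pad = P ⊕ ciphertext.
byte 0: 0e xor 16 = 18
byte 1: 4e xor 2d = 63
byte 2: 54 xor d8 = 8c
byte 3: 36 xor 34 = 02
byte 4: db xor 29 = f2
byte 5: ff xor 9b = 64
byte 6: ec xor a4 = 48
byte 7: ad xor 13 = be
byte 8: 39 xor 12 = 2b
byte 9: 5d xor 2e = 73
byte 10: d3 xor 17 = c4
byte 11: 73 xor ac = df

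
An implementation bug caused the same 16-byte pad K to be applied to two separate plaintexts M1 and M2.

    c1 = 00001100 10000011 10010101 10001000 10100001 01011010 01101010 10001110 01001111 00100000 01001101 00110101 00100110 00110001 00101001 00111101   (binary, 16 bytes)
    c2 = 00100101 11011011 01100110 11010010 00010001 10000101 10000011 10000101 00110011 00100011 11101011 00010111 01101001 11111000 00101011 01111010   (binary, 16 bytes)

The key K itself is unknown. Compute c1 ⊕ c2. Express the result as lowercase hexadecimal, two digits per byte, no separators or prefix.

2958f35ab0dfe90b7c03a6224fc90247

c1 ⊕ c2 = (M1 ⊕ K) ⊕ (M2 ⊕ K) = M1 ⊕ M2 — the shared key cancels under XOR.
byte 0:  12 xor  37 =  41
byte 1: 131 xor 219 =  88
byte 2: 149 xor 102 = 243
byte 3: 136 xor 210 =  90
byte 4: 161 xor  17 = 176
byte 5:  90 xor 133 = 223
byte 6: 106 xor 131 = 233
byte 7: 142 xor 133 =  11
byte 8:  79 xor  51 = 124
byte 9:  32 xor  35 =   3
byte 10:  77 xor 235 = 166
byte 11:  53 xor  23 =  34
byte 12:  38 xor 105 =  79
byte 13:  49 xor 248 = 201
byte 14:  41 xor  43 =   2
byte 15:  61 xor 122 =  71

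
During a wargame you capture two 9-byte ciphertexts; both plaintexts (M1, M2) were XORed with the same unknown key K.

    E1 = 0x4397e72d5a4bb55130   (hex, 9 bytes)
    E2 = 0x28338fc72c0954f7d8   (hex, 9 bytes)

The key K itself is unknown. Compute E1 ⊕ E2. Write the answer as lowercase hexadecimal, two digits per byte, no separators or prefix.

6ba468ea7642e1a6e8

E1 ⊕ E2 = (M1 ⊕ K) ⊕ (M2 ⊕ K) = M1 ⊕ M2 — the shared key cancels under XOR.
 67 ^  40 = 107
151 ^  51 = 164
231 ^ 143 = 104
 45 ^ 199 = 234
 90 ^  44 = 118
 75 ^   9 =  66
181 ^  84 = 225
 81 ^ 247 = 166
 48 ^ 216 = 232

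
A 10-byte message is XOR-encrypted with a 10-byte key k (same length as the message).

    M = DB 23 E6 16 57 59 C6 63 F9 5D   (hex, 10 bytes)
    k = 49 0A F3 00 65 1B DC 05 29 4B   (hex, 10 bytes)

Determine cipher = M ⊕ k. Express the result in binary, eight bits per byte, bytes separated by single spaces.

10010010 00101001 00010101 00010110 00110010 01000010 00011010 01100110 11010000 00010110

XOR is its own inverse, so applying the key byte-wise gives the result directly.
byte 0: db xor 49 = 92
byte 1: 23 xor 0a = 29
byte 2: e6 xor f3 = 15
byte 3: 16 xor 00 = 16
byte 4: 57 xor 65 = 32
byte 5: 59 xor 1b = 42
byte 6: c6 xor dc = 1a
byte 7: 63 xor 05 = 66
byte 8: f9 xor 29 = d0
byte 9: 5d xor 4b = 16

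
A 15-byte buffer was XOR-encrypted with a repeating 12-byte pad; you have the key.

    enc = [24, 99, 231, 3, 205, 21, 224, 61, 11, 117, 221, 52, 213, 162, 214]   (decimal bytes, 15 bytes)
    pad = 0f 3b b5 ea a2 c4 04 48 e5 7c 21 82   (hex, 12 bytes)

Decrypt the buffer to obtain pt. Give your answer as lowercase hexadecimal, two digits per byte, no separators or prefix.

175852e96fd1e475ee09fcb6da9963

The 12-byte key repeats, so the effective keystream is 0f 3b b5 ea a2 c4 04 48 e5 7c 21 82 0f 3b b5.
byte 0:  24 xor  15 =  23
byte 1:  99 xor  59 =  88
byte 2: 231 xor 181 =  82
byte 3:   3 xor 234 = 233
byte 4: 205 xor 162 = 111
byte 5:  21 xor 196 = 209
byte 6: 224 xor   4 = 228
byte 7:  61 xor  72 = 117
byte 8:  11 xor 229 = 238
byte 9: 117 xor 124 =   9
byte 10: 221 xor  33 = 252
byte 11:  52 xor 130 = 182
byte 12: 213 xor  15 = 218
byte 13: 162 xor  59 = 153
byte 14: 214 xor 181 =  99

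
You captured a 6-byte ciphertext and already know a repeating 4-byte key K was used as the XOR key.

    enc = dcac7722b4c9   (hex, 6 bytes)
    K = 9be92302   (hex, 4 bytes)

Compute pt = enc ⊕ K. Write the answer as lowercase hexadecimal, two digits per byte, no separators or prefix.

474554202f20

The 4-byte key repeats, so the effective keystream is 9b e9 23 02 9b e9.
byte 0: 11011100 XOR 10011011 = 01000111
byte 1: 10101100 XOR 11101001 = 01000101
byte 2: 01110111 XOR 00100011 = 01010100
byte 3: 00100010 XOR 00000010 = 00100000
byte 4: 10110100 XOR 10011011 = 00101111
byte 5: 11001001 XOR 11101001 = 00100000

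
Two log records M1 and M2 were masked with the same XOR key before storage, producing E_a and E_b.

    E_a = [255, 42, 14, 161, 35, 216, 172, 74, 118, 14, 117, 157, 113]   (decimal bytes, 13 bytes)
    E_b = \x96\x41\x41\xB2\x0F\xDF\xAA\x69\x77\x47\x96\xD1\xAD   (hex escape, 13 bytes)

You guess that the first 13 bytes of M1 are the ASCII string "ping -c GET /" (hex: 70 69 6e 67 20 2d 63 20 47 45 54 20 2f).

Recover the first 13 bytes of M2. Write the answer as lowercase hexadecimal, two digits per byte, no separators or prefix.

190221740c2a6503460cb76cf3

First, E_a ⊕ E_b = (M1 ⊕ K) ⊕ (M2 ⊕ K) = M1 ⊕ M2, so the key drops out. Then M2 = (M1 ⊕ M2) ⊕ M1 over the first 13 bytes.
byte 0: (ff xor 96) xor 70 = 69 xor 70 = 19
byte 1: (2a xor 41) xor 69 = 6b xor 69 = 02
byte 2: (0e xor 41) xor 6e = 4f xor 6e = 21
byte 3: (a1 xor b2) xor 67 = 13 xor 67 = 74
byte 4: (23 xor 0f) xor 20 = 2c xor 20 = 0c
byte 5: (d8 xor df) xor 2d = 07 xor 2d = 2a
byte 6: (ac xor aa) xor 63 = 06 xor 63 = 65
byte 7: (4a xor 69) xor 20 = 23 xor 20 = 03
byte 8: (76 xor 77) xor 47 = 01 xor 47 = 46
byte 9: (0e xor 47) xor 45 = 49 xor 45 = 0c
byte 10: (75 xor 96) xor 54 = e3 xor 54 = b7
byte 11: (9d xor d1) xor 20 = 4c xor 20 = 6c
byte 12: (71 xor ad) xor 2f = dc xor 2f = f3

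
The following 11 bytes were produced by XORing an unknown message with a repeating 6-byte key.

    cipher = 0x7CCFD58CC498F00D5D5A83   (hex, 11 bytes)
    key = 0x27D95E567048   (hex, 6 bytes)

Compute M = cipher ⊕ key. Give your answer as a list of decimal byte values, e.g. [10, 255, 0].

[91, 22, 139, 218, 180, 208, 215, 212, 3, 12, 243]

The 6-byte key repeats, so the effective keystream is 27 d9 5e 56 70 48 27 d9 5e 56 70.
byte 0: 7c xor 27 = 5b
byte 1: cf xor d9 = 16
byte 2: d5 xor 5e = 8b
byte 3: 8c xor 56 = da
byte 4: c4 xor 70 = b4
byte 5: 98 xor 48 = d0
byte 6: f0 xor 27 = d7
byte 7: 0d xor d9 = d4
byte 8: 5d xor 5e = 03
byte 9: 5a xor 56 = 0c
byte 10: 83 xor 70 = f3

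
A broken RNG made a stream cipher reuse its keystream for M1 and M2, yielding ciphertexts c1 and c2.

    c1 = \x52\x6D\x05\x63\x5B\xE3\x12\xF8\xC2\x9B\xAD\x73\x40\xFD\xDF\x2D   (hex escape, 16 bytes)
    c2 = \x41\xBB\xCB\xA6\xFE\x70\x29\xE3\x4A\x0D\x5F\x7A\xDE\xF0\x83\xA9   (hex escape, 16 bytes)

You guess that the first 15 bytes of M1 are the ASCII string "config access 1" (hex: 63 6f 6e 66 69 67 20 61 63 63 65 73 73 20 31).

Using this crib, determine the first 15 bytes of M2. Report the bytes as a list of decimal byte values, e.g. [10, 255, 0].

[112, 185, 160, 163, 204, 244, 27, 122, 235, 245, 151, 122, 237, 45, 109]

First, c1 ⊕ c2 = (M1 ⊕ K) ⊕ (M2 ⊕ K) = M1 ⊕ M2, so the key drops out. Then M2 = (M1 ⊕ M2) ⊕ M1 over the first 15 bytes.
byte 0: (52 xor 41) xor 63 = 13 xor 63 = 70
byte 1: (6d xor bb) xor 6f = d6 xor 6f = b9
byte 2: (05 xor cb) xor 6e = ce xor 6e = a0
byte 3: (63 xor a6) xor 66 = c5 xor 66 = a3
byte 4: (5b xor fe) xor 69 = a5 xor 69 = cc
byte 5: (e3 xor 70) xor 67 = 93 xor 67 = f4
byte 6: (12 xor 29) xor 20 = 3b xor 20 = 1b
byte 7: (f8 xor e3) xor 61 = 1b xor 61 = 7a
byte 8: (c2 xor 4a) xor 63 = 88 xor 63 = eb
byte 9: (9b xor 0d) xor 63 = 96 xor 63 = f5
byte 10: (ad xor 5f) xor 65 = f2 xor 65 = 97
byte 11: (73 xor 7a) xor 73 = 09 xor 73 = 7a
byte 12: (40 xor de) xor 73 = 9e xor 73 = ed
byte 13: (fd xor f0) xor 20 = 0d xor 20 = 2d
byte 14: (df xor 83) xor 31 = 5c xor 31 = 6d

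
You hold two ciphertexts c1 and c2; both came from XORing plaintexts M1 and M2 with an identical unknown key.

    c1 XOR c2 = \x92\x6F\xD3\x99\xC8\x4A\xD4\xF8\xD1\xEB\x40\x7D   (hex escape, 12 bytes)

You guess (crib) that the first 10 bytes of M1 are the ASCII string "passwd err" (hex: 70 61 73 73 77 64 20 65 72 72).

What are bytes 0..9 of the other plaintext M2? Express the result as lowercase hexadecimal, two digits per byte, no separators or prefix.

e20ea0eabf2ef49da399

Since c1 ⊕ c2 = M1 ⊕ M2, XORing with the guessed M1 bytes yields the corresponding M2 bytes: M2 = (c1 ⊕ c2) ⊕ M1.
10010010 xor 01110000 = 11100010
01101111 xor 01100001 = 00001110
11010011 xor 01110011 = 10100000
10011001 xor 01110011 = 11101010
11001000 xor 01110111 = 10111111
01001010 xor 01100100 = 00101110
11010100 xor 00100000 = 11110100
11111000 xor 01100101 = 10011101
11010001 xor 01110010 = 10100011
11101011 xor 01110010 = 10011001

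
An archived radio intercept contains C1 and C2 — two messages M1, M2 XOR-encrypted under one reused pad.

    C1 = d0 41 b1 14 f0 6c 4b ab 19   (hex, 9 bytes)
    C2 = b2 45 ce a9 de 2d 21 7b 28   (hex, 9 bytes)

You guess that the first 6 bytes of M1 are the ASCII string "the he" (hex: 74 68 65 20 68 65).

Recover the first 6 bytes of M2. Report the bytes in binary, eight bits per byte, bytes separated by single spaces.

00010110 01101100 00011010 10011101 01000110 00100100

First, C1 ⊕ C2 = (M1 ⊕ K) ⊕ (M2 ⊕ K) = M1 ⊕ M2, so the key drops out. Then M2 = (M1 ⊕ M2) ⊕ M1 over the first 6 bytes.
byte 0: (d0 ^ b2) ^ 74 = 62 ^ 74 = 16
byte 1: (41 ^ 45) ^ 68 = 04 ^ 68 = 6c
byte 2: (b1 ^ ce) ^ 65 = 7f ^ 65 = 1a
byte 3: (14 ^ a9) ^ 20 = bd ^ 20 = 9d
byte 4: (f0 ^ de) ^ 68 = 2e ^ 68 = 46
byte 5: (6c ^ 2d) ^ 65 = 41 ^ 65 = 24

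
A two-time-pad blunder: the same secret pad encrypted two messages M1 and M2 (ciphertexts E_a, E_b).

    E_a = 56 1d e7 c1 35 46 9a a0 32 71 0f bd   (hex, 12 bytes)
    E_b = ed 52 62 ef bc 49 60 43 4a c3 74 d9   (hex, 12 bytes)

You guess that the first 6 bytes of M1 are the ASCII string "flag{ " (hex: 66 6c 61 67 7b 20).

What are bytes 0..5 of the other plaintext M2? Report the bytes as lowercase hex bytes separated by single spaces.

dd 23 e4 49 f2 2f

First, E_a ⊕ E_b = (M1 ⊕ K) ⊕ (M2 ⊕ K) = M1 ⊕ M2, so the key drops out. Then M2 = (M1 ⊕ M2) ⊕ M1 over the first 6 bytes.
byte 0: (56 ^ ed) ^ 66 = bb ^ 66 = dd
byte 1: (1d ^ 52) ^ 6c = 4f ^ 6c = 23
byte 2: (e7 ^ 62) ^ 61 = 85 ^ 61 = e4
byte 3: (c1 ^ ef) ^ 67 = 2e ^ 67 = 49
byte 4: (35 ^ bc) ^ 7b = 89 ^ 7b = f2
byte 5: (46 ^ 49) ^ 20 = 0f ^ 20 = 2f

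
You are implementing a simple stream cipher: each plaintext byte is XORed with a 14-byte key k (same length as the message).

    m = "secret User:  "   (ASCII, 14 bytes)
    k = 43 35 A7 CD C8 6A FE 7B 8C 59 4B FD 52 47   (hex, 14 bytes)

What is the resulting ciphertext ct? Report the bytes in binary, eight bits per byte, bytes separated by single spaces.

73 XOR 43 = 30
65 XOR 35 = 50
63 XOR a7 = c4
72 XOR cd = bf
65 XOR c8 = ad
74 XOR 6a = 1e
20 XOR fe = de
55 XOR 7b = 2e
73 XOR 8c = ff
65 XOR 59 = 3c
72 XOR 4b = 39
3a XOR fd = c7
20 XOR 52 = 72
20 XOR 47 = 67

00110000 01010000 11000100 10111111 10101101 00011110 11011110 00101110 11111111 00111100 00111001 11000111 01110010 01100111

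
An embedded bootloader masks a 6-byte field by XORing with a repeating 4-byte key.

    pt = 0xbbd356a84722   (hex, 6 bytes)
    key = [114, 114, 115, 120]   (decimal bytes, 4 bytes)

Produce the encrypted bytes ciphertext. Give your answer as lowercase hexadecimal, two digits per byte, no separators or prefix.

c9a125d03550

The 4-byte key repeats, so the effective keystream is 72 72 73 78 72 72.
byte 0: 10111011 ^ 01110010 = 11001001
byte 1: 11010011 ^ 01110010 = 10100001
byte 2: 01010110 ^ 01110011 = 00100101
byte 3: 10101000 ^ 01111000 = 11010000
byte 4: 01000111 ^ 01110010 = 00110101
byte 5: 00100010 ^ 01110010 = 01010000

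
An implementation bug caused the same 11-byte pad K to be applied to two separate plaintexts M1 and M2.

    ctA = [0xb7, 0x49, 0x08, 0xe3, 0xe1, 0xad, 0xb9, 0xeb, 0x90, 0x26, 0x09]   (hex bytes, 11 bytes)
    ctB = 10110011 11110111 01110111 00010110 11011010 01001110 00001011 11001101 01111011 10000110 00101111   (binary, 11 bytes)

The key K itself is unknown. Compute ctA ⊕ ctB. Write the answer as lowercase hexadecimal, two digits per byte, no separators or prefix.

ctA ⊕ ctB = (M1 ⊕ K) ⊕ (M2 ⊕ K) = M1 ⊕ M2 — the shared key cancels under XOR.
byte 0: b7 ^ b3 = 04
byte 1: 49 ^ f7 = be
byte 2: 08 ^ 77 = 7f
byte 3: e3 ^ 16 = f5
byte 4: e1 ^ da = 3b
byte 5: ad ^ 4e = e3
byte 6: b9 ^ 0b = b2
byte 7: eb ^ cd = 26
byte 8: 90 ^ 7b = eb
byte 9: 26 ^ 86 = a0
byte 10: 09 ^ 2f = 26

04be7ff53be3b226eba026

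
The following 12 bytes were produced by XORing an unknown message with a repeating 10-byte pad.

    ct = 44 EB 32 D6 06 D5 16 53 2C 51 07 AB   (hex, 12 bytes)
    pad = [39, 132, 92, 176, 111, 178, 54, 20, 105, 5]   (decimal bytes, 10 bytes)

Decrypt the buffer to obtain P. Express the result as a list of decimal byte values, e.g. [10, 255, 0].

[99, 111, 110, 102, 105, 103, 32, 71, 69, 84, 32, 47]

The 10-byte key repeats, so the effective keystream is 27 84 5c b0 6f b2 36 14 69 05 27 84.
byte 0: 01000100 ⊕ 00100111 = 01100011
byte 1: 11101011 ⊕ 10000100 = 01101111
byte 2: 00110010 ⊕ 01011100 = 01101110
byte 3: 11010110 ⊕ 10110000 = 01100110
byte 4: 00000110 ⊕ 01101111 = 01101001
byte 5: 11010101 ⊕ 10110010 = 01100111
byte 6: 00010110 ⊕ 00110110 = 00100000
byte 7: 01010011 ⊕ 00010100 = 01000111
byte 8: 00101100 ⊕ 01101001 = 01000101
byte 9: 01010001 ⊕ 00000101 = 01010100
byte 10: 00000111 ⊕ 00100111 = 00100000
byte 11: 10101011 ⊕ 10000100 = 00101111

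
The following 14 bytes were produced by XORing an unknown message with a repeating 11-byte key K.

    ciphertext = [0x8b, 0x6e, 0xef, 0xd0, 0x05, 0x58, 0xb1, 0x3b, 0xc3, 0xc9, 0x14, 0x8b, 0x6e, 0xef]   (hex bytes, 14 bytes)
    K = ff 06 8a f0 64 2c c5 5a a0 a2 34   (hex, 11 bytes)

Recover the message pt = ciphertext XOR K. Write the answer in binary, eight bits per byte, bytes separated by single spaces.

The 11-byte key repeats, so the effective keystream is ff 06 8a f0 64 2c c5 5a a0 a2 34 ff 06 8a.
byte 0: 10001011 xor 11111111 = 01110100
byte 1: 01101110 xor 00000110 = 01101000
byte 2: 11101111 xor 10001010 = 01100101
byte 3: 11010000 xor 11110000 = 00100000
byte 4: 00000101 xor 01100100 = 01100001
byte 5: 01011000 xor 00101100 = 01110100
byte 6: 10110001 xor 11000101 = 01110100
byte 7: 00111011 xor 01011010 = 01100001
byte 8: 11000011 xor 10100000 = 01100011
byte 9: 11001001 xor 10100010 = 01101011
byte 10: 00010100 xor 00110100 = 00100000
byte 11: 10001011 xor 11111111 = 01110100
byte 12: 01101110 xor 00000110 = 01101000
byte 13: 11101111 xor 10001010 = 01100101

01110100 01101000 01100101 00100000 01100001 01110100 01110100 01100001 01100011 01101011 00100000 01110100 01101000 01100101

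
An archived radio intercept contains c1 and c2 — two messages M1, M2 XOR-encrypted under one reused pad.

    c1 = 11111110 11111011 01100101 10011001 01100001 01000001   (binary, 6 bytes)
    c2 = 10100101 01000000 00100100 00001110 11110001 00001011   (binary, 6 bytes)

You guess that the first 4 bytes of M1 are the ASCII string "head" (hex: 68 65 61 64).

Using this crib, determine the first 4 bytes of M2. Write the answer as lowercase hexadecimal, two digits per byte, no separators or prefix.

33de20f3

First, c1 ⊕ c2 = (M1 ⊕ K) ⊕ (M2 ⊕ K) = M1 ⊕ M2, so the key drops out. Then M2 = (M1 ⊕ M2) ⊕ M1 over the first 4 bytes.
byte 0: (fe ^ a5) ^ 68 = 5b ^ 68 = 33
byte 1: (fb ^ 40) ^ 65 = bb ^ 65 = de
byte 2: (65 ^ 24) ^ 61 = 41 ^ 61 = 20
byte 3: (99 ^ 0e) ^ 64 = 97 ^ 64 = f3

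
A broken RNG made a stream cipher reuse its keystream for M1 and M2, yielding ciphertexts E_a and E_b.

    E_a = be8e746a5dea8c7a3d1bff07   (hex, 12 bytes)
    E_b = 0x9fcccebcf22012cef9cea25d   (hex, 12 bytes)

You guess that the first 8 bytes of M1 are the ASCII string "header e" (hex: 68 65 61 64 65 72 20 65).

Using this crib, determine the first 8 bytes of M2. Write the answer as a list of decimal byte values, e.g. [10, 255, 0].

[73, 39, 219, 178, 202, 184, 190, 209]

First, E_a ⊕ E_b = (M1 ⊕ K) ⊕ (M2 ⊕ K) = M1 ⊕ M2, so the key drops out. Then M2 = (M1 ⊕ M2) ⊕ M1 over the first 8 bytes.
byte 0: (be XOR 9f) XOR 68 = 21 XOR 68 = 49
byte 1: (8e XOR cc) XOR 65 = 42 XOR 65 = 27
byte 2: (74 XOR ce) XOR 61 = ba XOR 61 = db
byte 3: (6a XOR bc) XOR 64 = d6 XOR 64 = b2
byte 4: (5d XOR f2) XOR 65 = af XOR 65 = ca
byte 5: (ea XOR 20) XOR 72 = ca XOR 72 = b8
byte 6: (8c XOR 12) XOR 20 = 9e XOR 20 = be
byte 7: (7a XOR ce) XOR 65 = b4 XOR 65 = d1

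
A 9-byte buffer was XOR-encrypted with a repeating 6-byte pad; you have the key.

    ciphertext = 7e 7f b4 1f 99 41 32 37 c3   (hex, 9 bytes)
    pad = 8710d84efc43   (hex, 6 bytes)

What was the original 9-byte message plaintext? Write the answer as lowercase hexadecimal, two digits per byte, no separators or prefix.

f96f6c516502b5271b

The 6-byte key repeats, so the effective keystream is 87 10 d8 4e fc 43 87 10 d8.
byte 0: 126 XOR 135 = 249
byte 1: 127 XOR  16 = 111
byte 2: 180 XOR 216 = 108
byte 3:  31 XOR  78 =  81
byte 4: 153 XOR 252 = 101
byte 5:  65 XOR  67 =   2
byte 6:  50 XOR 135 = 181
byte 7:  55 XOR  16 =  39
byte 8: 195 XOR 216 =  27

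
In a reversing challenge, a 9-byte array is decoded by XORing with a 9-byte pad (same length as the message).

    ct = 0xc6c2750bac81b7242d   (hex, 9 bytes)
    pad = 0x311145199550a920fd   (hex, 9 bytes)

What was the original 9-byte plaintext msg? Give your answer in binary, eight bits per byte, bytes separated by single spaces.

11110111 11010011 00110000 00010010 00111001 11010001 00011110 00000100 11010000

XOR is its own inverse, so applying the key byte-wise gives the result directly.
11000110 XOR 00110001 = 11110111
11000010 XOR 00010001 = 11010011
01110101 XOR 01000101 = 00110000
00001011 XOR 00011001 = 00010010
10101100 XOR 10010101 = 00111001
10000001 XOR 01010000 = 11010001
10110111 XOR 10101001 = 00011110
00100100 XOR 00100000 = 00000100
00101101 XOR 11111101 = 11010000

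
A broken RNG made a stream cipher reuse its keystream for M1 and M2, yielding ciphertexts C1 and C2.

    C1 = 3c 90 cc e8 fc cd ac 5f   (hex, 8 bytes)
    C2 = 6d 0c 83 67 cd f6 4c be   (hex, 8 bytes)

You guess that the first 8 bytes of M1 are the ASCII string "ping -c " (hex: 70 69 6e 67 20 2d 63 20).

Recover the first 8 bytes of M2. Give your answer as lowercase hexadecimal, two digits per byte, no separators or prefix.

21f521e8111683c1

First, C1 ⊕ C2 = (M1 ⊕ K) ⊕ (M2 ⊕ K) = M1 ⊕ M2, so the key drops out. Then M2 = (M1 ⊕ M2) ⊕ M1 over the first 8 bytes.
byte 0: (3c XOR 6d) XOR 70 = 51 XOR 70 = 21
byte 1: (90 XOR 0c) XOR 69 = 9c XOR 69 = f5
byte 2: (cc XOR 83) XOR 6e = 4f XOR 6e = 21
byte 3: (e8 XOR 67) XOR 67 = 8f XOR 67 = e8
byte 4: (fc XOR cd) XOR 20 = 31 XOR 20 = 11
byte 5: (cd XOR f6) XOR 2d = 3b XOR 2d = 16
byte 6: (ac XOR 4c) XOR 63 = e0 XOR 63 = 83
byte 7: (5f XOR be) XOR 20 = e1 XOR 20 = c1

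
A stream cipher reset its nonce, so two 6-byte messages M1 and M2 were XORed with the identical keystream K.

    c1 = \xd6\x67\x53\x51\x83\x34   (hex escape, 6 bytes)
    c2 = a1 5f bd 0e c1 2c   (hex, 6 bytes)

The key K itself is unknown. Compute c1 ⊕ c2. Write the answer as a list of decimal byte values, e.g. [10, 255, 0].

c1 ⊕ c2 = (M1 ⊕ K) ⊕ (M2 ⊕ K) = M1 ⊕ M2 — the shared key cancels under XOR.
byte 0: d6 xor a1 = 77
byte 1: 67 xor 5f = 38
byte 2: 53 xor bd = ee
byte 3: 51 xor 0e = 5f
byte 4: 83 xor c1 = 42
byte 5: 34 xor 2c = 18

[119, 56, 238, 95, 66, 24]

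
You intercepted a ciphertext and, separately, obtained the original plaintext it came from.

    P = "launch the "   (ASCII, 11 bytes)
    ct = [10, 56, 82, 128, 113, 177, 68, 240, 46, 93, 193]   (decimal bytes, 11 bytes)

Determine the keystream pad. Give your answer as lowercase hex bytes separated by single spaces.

Since ct = P ⊕ pad, XORing both sides with P gives pad = P ⊕ ct.
6c ⊕ 0a = 66
61 ⊕ 38 = 59
75 ⊕ 52 = 27
6e ⊕ 80 = ee
63 ⊕ 71 = 12
68 ⊕ b1 = d9
20 ⊕ 44 = 64
74 ⊕ f0 = 84
68 ⊕ 2e = 46
65 ⊕ 5d = 38
20 ⊕ c1 = e1

66 59 27 ee 12 d9 64 84 46 38 e1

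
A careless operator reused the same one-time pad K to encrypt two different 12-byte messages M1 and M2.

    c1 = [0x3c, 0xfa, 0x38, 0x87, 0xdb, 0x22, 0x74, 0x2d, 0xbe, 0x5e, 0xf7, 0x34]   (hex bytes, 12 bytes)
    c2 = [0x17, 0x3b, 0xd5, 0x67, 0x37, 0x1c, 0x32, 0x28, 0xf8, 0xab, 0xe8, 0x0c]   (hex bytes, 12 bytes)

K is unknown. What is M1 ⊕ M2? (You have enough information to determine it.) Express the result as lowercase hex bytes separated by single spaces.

2b c1 ed e0 ec 3e 46 05 46 f5 1f 38

c1 ⊕ c2 = (M1 ⊕ K) ⊕ (M2 ⊕ K) = M1 ⊕ M2 — the shared key cancels under XOR.
byte 0: 3c XOR 17 = 2b
byte 1: fa XOR 3b = c1
byte 2: 38 XOR d5 = ed
byte 3: 87 XOR 67 = e0
byte 4: db XOR 37 = ec
byte 5: 22 XOR 1c = 3e
byte 6: 74 XOR 32 = 46
byte 7: 2d XOR 28 = 05
byte 8: be XOR f8 = 46
byte 9: 5e XOR ab = f5
byte 10: f7 XOR e8 = 1f
byte 11: 34 XOR 0c = 38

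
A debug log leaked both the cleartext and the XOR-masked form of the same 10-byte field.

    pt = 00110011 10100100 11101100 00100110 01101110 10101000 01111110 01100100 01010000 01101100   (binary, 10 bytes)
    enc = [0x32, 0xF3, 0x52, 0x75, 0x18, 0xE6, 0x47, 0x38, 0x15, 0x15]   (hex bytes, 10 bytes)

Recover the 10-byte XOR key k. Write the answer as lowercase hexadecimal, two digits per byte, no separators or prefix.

0157be53764e395c4579

Since enc = pt ⊕ k, XORing both sides with pt gives k = pt ⊕ enc.
byte 0: 33 ⊕ 32 = 01
byte 1: a4 ⊕ f3 = 57
byte 2: ec ⊕ 52 = be
byte 3: 26 ⊕ 75 = 53
byte 4: 6e ⊕ 18 = 76
byte 5: a8 ⊕ e6 = 4e
byte 6: 7e ⊕ 47 = 39
byte 7: 64 ⊕ 38 = 5c
byte 8: 50 ⊕ 15 = 45
byte 9: 6c ⊕ 15 = 79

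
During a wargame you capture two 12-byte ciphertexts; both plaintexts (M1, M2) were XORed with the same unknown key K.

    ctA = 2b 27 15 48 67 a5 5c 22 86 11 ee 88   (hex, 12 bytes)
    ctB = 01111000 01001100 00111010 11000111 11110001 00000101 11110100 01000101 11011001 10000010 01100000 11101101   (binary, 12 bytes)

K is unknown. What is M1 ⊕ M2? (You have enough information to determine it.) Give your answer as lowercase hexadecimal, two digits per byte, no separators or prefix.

ctA ⊕ ctB = (M1 ⊕ K) ⊕ (M2 ⊕ K) = M1 ⊕ M2 — the shared key cancels under XOR.
 43 XOR 120 =  83
 39 XOR  76 = 107
 21 XOR  58 =  47
 72 XOR 199 = 143
103 XOR 241 = 150
165 XOR   5 = 160
 92 XOR 244 = 168
 34 XOR  69 = 103
134 XOR 217 =  95
 17 XOR 130 = 147
238 XOR  96 = 142
136 XOR 237 = 101

536b2f8f96a0a8675f938e65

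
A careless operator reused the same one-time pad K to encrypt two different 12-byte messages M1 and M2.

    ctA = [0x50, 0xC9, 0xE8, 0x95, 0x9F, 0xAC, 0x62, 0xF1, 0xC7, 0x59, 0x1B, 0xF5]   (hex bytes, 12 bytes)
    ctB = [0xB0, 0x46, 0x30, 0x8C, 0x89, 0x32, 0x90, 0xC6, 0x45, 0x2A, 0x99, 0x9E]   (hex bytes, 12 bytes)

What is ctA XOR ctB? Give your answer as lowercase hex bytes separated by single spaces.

e0 8f d8 19 16 9e f2 37 82 73 82 6b

ctA ⊕ ctB = (M1 ⊕ K) ⊕ (M2 ⊕ K) = M1 ⊕ M2 — the shared key cancels under XOR.
byte 0:  80 ⊕ 176 = 224
byte 1: 201 ⊕  70 = 143
byte 2: 232 ⊕  48 = 216
byte 3: 149 ⊕ 140 =  25
byte 4: 159 ⊕ 137 =  22
byte 5: 172 ⊕  50 = 158
byte 6:  98 ⊕ 144 = 242
byte 7: 241 ⊕ 198 =  55
byte 8: 199 ⊕  69 = 130
byte 9:  89 ⊕  42 = 115
byte 10:  27 ⊕ 153 = 130
byte 11: 245 ⊕ 158 = 107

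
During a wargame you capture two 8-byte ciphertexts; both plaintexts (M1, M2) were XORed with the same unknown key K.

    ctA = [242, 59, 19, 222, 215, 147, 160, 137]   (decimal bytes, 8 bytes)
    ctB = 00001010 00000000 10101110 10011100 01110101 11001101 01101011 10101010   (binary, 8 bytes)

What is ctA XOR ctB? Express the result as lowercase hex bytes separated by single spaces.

f8 3b bd 42 a2 5e cb 23

ctA ⊕ ctB = (M1 ⊕ K) ⊕ (M2 ⊕ K) = M1 ⊕ M2 — the shared key cancels under XOR.
f2 ⊕ 0a = f8
3b ⊕ 00 = 3b
13 ⊕ ae = bd
de ⊕ 9c = 42
d7 ⊕ 75 = a2
93 ⊕ cd = 5e
a0 ⊕ 6b = cb
89 ⊕ aa = 23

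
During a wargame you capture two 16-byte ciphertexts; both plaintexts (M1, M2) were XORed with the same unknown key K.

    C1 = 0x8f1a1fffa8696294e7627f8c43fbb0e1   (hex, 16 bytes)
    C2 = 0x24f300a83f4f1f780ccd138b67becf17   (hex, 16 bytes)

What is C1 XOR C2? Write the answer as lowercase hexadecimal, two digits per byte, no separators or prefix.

abe91f5797267decebaf6c0724457ff6

C1 ⊕ C2 = (M1 ⊕ K) ⊕ (M2 ⊕ K) = M1 ⊕ M2 — the shared key cancels under XOR.
byte 0: 143 ⊕  36 = 171
byte 1:  26 ⊕ 243 = 233
byte 2:  31 ⊕   0 =  31
byte 3: 255 ⊕ 168 =  87
byte 4: 168 ⊕  63 = 151
byte 5: 105 ⊕  79 =  38
byte 6:  98 ⊕  31 = 125
byte 7: 148 ⊕ 120 = 236
byte 8: 231 ⊕  12 = 235
byte 9:  98 ⊕ 205 = 175
byte 10: 127 ⊕  19 = 108
byte 11: 140 ⊕ 139 =   7
byte 12:  67 ⊕ 103 =  36
byte 13: 251 ⊕ 190 =  69
byte 14: 176 ⊕ 207 = 127
byte 15: 225 ⊕  23 = 246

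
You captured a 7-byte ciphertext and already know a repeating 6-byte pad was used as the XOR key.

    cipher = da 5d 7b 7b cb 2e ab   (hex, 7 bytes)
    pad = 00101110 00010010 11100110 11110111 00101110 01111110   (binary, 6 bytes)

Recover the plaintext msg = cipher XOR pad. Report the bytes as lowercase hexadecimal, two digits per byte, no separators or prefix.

f44f9d8ce55085

The 6-byte key repeats, so the effective keystream is 2e 12 e6 f7 2e 7e 2e.
byte 0: 218 ⊕  46 = 244
byte 1:  93 ⊕  18 =  79
byte 2: 123 ⊕ 230 = 157
byte 3: 123 ⊕ 247 = 140
byte 4: 203 ⊕  46 = 229
byte 5:  46 ⊕ 126 =  80
byte 6: 171 ⊕  46 = 133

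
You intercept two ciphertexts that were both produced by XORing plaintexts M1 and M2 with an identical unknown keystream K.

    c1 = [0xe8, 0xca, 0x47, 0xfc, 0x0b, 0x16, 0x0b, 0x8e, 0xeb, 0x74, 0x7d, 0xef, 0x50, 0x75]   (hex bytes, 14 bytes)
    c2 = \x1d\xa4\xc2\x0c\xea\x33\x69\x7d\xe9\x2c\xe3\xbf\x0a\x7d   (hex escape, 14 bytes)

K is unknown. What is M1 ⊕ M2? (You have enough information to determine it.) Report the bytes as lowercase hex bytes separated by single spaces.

c1 ⊕ c2 = (M1 ⊕ K) ⊕ (M2 ⊕ K) = M1 ⊕ M2 — the shared key cancels under XOR.
byte 0: 232 XOR  29 = 245
byte 1: 202 XOR 164 = 110
byte 2:  71 XOR 194 = 133
byte 3: 252 XOR  12 = 240
byte 4:  11 XOR 234 = 225
byte 5:  22 XOR  51 =  37
byte 6:  11 XOR 105 =  98
byte 7: 142 XOR 125 = 243
byte 8: 235 XOR 233 =   2
byte 9: 116 XOR  44 =  88
byte 10: 125 XOR 227 = 158
byte 11: 239 XOR 191 =  80
byte 12:  80 XOR  10 =  90
byte 13: 117 XOR 125 =   8

f5 6e 85 f0 e1 25 62 f3 02 58 9e 50 5a 08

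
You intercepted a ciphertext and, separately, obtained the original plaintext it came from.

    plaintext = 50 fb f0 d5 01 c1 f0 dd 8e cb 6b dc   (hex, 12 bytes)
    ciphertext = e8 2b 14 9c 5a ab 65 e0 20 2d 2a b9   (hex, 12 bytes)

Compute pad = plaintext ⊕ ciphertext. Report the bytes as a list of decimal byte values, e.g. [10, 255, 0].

[184, 208, 228, 73, 91, 106, 149, 61, 174, 230, 65, 101]

Since ciphertext = plaintext ⊕ pad, XORing both sides with plaintext gives pad = plaintext ⊕ ciphertext.
 80 xor 232 = 184
251 xor  43 = 208
240 xor  20 = 228
213 xor 156 =  73
  1 xor  90 =  91
193 xor 171 = 106
240 xor 101 = 149
221 xor 224 =  61
142 xor  32 = 174
203 xor  45 = 230
107 xor  42 =  65
220 xor 185 = 101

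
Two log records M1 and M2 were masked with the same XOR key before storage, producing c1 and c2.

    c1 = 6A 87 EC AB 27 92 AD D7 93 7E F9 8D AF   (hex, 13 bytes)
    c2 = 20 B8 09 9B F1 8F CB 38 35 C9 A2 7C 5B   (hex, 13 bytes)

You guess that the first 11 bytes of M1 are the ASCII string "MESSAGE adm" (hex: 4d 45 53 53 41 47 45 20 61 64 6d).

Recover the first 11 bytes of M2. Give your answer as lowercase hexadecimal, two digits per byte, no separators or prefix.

First, c1 ⊕ c2 = (M1 ⊕ K) ⊕ (M2 ⊕ K) = M1 ⊕ M2, so the key drops out. Then M2 = (M1 ⊕ M2) ⊕ M1 over the first 11 bytes.
byte 0: (6a ⊕ 20) ⊕ 4d = 4a ⊕ 4d = 07
byte 1: (87 ⊕ b8) ⊕ 45 = 3f ⊕ 45 = 7a
byte 2: (ec ⊕ 09) ⊕ 53 = e5 ⊕ 53 = b6
byte 3: (ab ⊕ 9b) ⊕ 53 = 30 ⊕ 53 = 63
byte 4: (27 ⊕ f1) ⊕ 41 = d6 ⊕ 41 = 97
byte 5: (92 ⊕ 8f) ⊕ 47 = 1d ⊕ 47 = 5a
byte 6: (ad ⊕ cb) ⊕ 45 = 66 ⊕ 45 = 23
byte 7: (d7 ⊕ 38) ⊕ 20 = ef ⊕ 20 = cf
byte 8: (93 ⊕ 35) ⊕ 61 = a6 ⊕ 61 = c7
byte 9: (7e ⊕ c9) ⊕ 64 = b7 ⊕ 64 = d3
byte 10: (f9 ⊕ a2) ⊕ 6d = 5b ⊕ 6d = 36

077ab663975a23cfc7d336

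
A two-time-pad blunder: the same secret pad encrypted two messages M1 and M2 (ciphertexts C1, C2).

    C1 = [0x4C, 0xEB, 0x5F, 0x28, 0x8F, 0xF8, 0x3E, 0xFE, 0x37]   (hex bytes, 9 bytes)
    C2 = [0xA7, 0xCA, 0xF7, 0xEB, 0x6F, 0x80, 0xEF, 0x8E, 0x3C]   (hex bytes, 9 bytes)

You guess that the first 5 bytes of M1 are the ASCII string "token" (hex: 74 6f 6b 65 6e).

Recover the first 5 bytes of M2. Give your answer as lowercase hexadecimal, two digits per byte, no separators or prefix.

First, C1 ⊕ C2 = (M1 ⊕ K) ⊕ (M2 ⊕ K) = M1 ⊕ M2, so the key drops out. Then M2 = (M1 ⊕ M2) ⊕ M1 over the first 5 bytes.
byte 0: (4c XOR a7) XOR 74 = eb XOR 74 = 9f
byte 1: (eb XOR ca) XOR 6f = 21 XOR 6f = 4e
byte 2: (5f XOR f7) XOR 6b = a8 XOR 6b = c3
byte 3: (28 XOR eb) XOR 65 = c3 XOR 65 = a6
byte 4: (8f XOR 6f) XOR 6e = e0 XOR 6e = 8e

9f4ec3a68e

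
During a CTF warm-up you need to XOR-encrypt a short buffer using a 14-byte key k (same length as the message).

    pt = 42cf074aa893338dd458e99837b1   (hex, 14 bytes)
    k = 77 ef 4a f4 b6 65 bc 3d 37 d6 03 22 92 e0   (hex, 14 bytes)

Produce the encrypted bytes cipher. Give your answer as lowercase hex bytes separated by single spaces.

XOR is its own inverse, so applying the key byte-wise gives the result directly.
42 XOR 77 = 35
cf XOR ef = 20
07 XOR 4a = 4d
4a XOR f4 = be
a8 XOR b6 = 1e
93 XOR 65 = f6
33 XOR bc = 8f
8d XOR 3d = b0
d4 XOR 37 = e3
58 XOR d6 = 8e
e9 XOR 03 = ea
98 XOR 22 = ba
37 XOR 92 = a5
b1 XOR e0 = 51

35 20 4d be 1e f6 8f b0 e3 8e ea ba a5 51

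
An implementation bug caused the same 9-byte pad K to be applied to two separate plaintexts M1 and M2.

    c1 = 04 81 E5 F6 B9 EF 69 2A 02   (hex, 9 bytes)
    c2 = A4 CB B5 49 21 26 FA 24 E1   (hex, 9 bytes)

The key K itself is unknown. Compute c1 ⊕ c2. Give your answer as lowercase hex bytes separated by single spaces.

a0 4a 50 bf 98 c9 93 0e e3

c1 ⊕ c2 = (M1 ⊕ K) ⊕ (M2 ⊕ K) = M1 ⊕ M2 — the shared key cancels under XOR.
byte 0: 04 ⊕ a4 = a0
byte 1: 81 ⊕ cb = 4a
byte 2: e5 ⊕ b5 = 50
byte 3: f6 ⊕ 49 = bf
byte 4: b9 ⊕ 21 = 98
byte 5: ef ⊕ 26 = c9
byte 6: 69 ⊕ fa = 93
byte 7: 2a ⊕ 24 = 0e
byte 8: 02 ⊕ e1 = e3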